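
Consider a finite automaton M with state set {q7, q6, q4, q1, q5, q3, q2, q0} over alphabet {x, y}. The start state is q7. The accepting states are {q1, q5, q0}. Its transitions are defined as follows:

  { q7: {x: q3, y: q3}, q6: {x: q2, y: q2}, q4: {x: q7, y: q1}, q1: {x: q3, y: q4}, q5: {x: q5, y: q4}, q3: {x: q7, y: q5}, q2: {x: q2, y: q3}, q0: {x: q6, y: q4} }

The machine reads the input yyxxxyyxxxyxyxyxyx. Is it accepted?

Trace: q7 -y-> q3 -y-> q5 -x-> q5 -x-> q5 -x-> q5 -y-> q4 -y-> q1 -x-> q3 -x-> q7 -x-> q3 -y-> q5 -x-> q5 -y-> q4 -x-> q7 -y-> q3 -x-> q7 -y-> q3 -x-> q7
End state q7 is not accepting.

No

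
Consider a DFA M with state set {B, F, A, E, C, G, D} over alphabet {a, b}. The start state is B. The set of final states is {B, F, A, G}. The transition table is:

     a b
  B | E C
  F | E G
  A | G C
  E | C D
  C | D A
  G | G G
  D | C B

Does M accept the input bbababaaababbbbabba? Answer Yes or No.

Yes

start at B
read 'b': B → C
read 'b': C → A
read 'a': A → G
read 'b': G → G
read 'a': G → G
read 'b': G → G
read 'a': G → G
read 'a': G → G
read 'a': G → G
read 'b': G → G
read 'a': G → G
read 'b': G → G
read 'b': G → G
read 'b': G → G
read 'b': G → G
read 'a': G → G
read 'b': G → G
read 'b': G → G
read 'a': G → G
End state G is accepting.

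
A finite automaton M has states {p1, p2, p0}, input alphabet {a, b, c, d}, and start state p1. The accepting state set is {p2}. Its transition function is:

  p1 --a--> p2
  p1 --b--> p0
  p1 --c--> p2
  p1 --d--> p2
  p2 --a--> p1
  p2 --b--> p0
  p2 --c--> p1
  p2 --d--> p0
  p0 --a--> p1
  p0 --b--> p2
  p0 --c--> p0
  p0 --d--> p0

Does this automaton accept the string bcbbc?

start at p1
read 'b': p1 → p0
read 'c': p0 → p0
read 'b': p0 → p2
read 'b': p2 → p0
read 'c': p0 → p0
End state p0 is not accepting.

No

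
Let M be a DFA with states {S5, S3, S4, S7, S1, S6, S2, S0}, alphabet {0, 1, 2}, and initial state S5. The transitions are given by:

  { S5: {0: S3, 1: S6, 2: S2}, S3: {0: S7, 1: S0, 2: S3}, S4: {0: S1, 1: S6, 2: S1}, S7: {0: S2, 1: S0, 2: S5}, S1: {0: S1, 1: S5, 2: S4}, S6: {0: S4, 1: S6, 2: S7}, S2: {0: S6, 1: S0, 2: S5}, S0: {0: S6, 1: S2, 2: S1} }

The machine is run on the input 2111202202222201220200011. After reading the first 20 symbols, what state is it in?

S5 → S2 → S0 → S2 → S0 → S1 → S1 → S4 → S1 → S1 → S4 → S1 → S4 → S1 → S4 → S1 → S5 → S2 → S5 → S3 → S3
After 20 symbols: S3.

S3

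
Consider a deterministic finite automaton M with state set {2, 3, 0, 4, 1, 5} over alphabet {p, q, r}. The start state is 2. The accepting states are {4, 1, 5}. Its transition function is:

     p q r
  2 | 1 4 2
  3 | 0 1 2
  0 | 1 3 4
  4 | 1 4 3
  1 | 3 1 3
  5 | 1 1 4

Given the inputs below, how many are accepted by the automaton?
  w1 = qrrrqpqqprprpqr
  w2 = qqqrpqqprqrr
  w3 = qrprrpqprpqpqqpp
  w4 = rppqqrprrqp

0

w1: 2 → 4 → 3 → 2 → 2 → 4 → 1 → 1 → 1 → 3 → 2 → 1 → 3 → 0 → 3 → 2  → end 2, rejected
w2: 2 → 4 → 4 → 4 → 3 → 0 → 3 → 1 → 3 → 2 → 4 → 3 → 2  → end 2, rejected
w3: 2 → 4 → 3 → 0 → 4 → 3 → 0 → 3 → 0 → 4 → 1 → 1 → 3 → 1 → 1 → 3 → 0  → end 0, rejected
w4: 2 → 2 → 1 → 3 → 1 → 1 → 3 → 0 → 4 → 3 → 1 → 3  → end 3, rejected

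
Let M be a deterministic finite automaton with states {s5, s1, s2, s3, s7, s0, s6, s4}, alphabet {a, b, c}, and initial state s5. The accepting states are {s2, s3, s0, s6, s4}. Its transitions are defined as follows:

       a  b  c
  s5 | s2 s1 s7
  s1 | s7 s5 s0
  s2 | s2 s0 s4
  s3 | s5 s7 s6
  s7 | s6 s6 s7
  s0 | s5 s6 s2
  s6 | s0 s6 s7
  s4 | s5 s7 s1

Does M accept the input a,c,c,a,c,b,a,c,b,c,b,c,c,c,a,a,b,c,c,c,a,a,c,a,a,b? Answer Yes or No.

Yes

Trace: s5 -a-> s2 -c-> s4 -c-> s1 -a-> s7 -c-> s7 -b-> s6 -a-> s0 -c-> s2 -b-> s0 -c-> s2 -b-> s0 -c-> s2 -c-> s4 -c-> s1 -a-> s7 -a-> s6 -b-> s6 -c-> s7 -c-> s7 -c-> s7 -a-> s6 -a-> s0 -c-> s2 -a-> s2 -a-> s2 -b-> s0
End state s0 is accepting.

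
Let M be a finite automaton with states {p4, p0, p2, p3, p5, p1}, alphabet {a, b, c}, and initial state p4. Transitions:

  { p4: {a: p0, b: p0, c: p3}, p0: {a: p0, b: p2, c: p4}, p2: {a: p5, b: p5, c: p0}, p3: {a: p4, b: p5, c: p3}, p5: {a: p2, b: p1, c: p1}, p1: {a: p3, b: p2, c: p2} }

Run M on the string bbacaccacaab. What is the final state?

p2

Trace: p4 -b-> p0 -b-> p2 -a-> p5 -c-> p1 -a-> p3 -c-> p3 -c-> p3 -a-> p4 -c-> p3 -a-> p4 -a-> p0 -b-> p2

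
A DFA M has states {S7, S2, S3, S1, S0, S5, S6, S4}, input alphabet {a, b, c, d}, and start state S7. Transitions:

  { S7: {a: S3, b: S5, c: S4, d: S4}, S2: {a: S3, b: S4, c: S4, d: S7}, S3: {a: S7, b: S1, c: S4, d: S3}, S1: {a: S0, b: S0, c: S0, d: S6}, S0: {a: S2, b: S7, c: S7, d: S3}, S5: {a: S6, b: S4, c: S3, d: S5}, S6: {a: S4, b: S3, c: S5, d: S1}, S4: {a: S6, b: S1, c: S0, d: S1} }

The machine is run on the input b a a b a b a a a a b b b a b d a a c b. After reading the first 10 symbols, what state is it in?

start at S7
read 'b': S7 → S5
read 'a': S5 → S6
read 'a': S6 → S4
read 'b': S4 → S1
read 'a': S1 → S0
read 'b': S0 → S7
read 'a': S7 → S3
read 'a': S3 → S7
read 'a': S7 → S3
read 'a': S3 → S7
After 10 symbols: S7.

S7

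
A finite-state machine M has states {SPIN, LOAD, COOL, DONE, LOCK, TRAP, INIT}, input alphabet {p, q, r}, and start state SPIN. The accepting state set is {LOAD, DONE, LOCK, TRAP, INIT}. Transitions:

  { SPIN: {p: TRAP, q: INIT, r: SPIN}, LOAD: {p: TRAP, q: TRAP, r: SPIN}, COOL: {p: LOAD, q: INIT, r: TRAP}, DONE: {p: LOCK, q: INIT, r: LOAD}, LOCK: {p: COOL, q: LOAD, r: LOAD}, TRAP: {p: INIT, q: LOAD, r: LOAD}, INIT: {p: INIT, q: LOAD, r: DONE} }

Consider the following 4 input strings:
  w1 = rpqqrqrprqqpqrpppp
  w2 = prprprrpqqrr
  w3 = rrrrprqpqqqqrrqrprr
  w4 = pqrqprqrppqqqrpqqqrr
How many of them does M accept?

1

w1: Trace: SPIN -r-> SPIN -p-> TRAP -q-> LOAD -q-> TRAP -r-> LOAD -q-> TRAP -r-> LOAD -p-> TRAP -r-> LOAD -q-> TRAP -q-> LOAD -p-> TRAP -q-> LOAD -r-> SPIN -p-> TRAP -p-> INIT -p-> INIT -p-> INIT  → end INIT, accepted
w2: Trace: SPIN -p-> TRAP -r-> LOAD -p-> TRAP -r-> LOAD -p-> TRAP -r-> LOAD -r-> SPIN -p-> TRAP -q-> LOAD -q-> TRAP -r-> LOAD -r-> SPIN  → end SPIN, rejected
w3: Trace: SPIN -r-> SPIN -r-> SPIN -r-> SPIN -r-> SPIN -p-> TRAP -r-> LOAD -q-> TRAP -p-> INIT -q-> LOAD -q-> TRAP -q-> LOAD -q-> TRAP -r-> LOAD -r-> SPIN -q-> INIT -r-> DONE -p-> LOCK -r-> LOAD -r-> SPIN  → end SPIN, rejected
w4: Trace: SPIN -p-> TRAP -q-> LOAD -r-> SPIN -q-> INIT -p-> INIT -r-> DONE -q-> INIT -r-> DONE -p-> LOCK -p-> COOL -q-> INIT -q-> LOAD -q-> TRAP -r-> LOAD -p-> TRAP -q-> LOAD -q-> TRAP -q-> LOAD -r-> SPIN -r-> SPIN  → end SPIN, rejected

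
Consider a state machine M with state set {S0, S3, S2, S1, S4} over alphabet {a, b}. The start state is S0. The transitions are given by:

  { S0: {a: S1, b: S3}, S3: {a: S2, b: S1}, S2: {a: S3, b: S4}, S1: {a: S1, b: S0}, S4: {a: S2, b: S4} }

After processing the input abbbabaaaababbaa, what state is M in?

S3

S0 → S1 → S0 → S3 → S1 → S1 → S0 → S1 → S1 → S1 → S1 → S0 → S1 → S0 → S3 → S2 → S3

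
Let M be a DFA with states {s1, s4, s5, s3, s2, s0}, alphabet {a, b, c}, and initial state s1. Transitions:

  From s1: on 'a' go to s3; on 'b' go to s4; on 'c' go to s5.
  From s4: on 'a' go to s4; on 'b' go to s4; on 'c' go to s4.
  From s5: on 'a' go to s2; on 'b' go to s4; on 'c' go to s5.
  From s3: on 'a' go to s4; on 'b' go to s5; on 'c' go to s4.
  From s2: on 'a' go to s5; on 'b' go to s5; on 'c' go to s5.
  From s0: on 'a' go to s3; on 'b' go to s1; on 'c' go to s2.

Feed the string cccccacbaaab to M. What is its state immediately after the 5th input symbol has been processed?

start at s1
read 'c': s1 → s5
read 'c': s5 → s5
read 'c': s5 → s5
read 'c': s5 → s5
read 'c': s5 → s5
After 5 symbols: s5.

s5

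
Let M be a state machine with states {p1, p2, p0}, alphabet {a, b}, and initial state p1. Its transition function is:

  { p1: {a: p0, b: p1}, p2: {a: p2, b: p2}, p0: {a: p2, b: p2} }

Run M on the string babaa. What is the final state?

p2

Trace: p1 -b-> p1 -a-> p0 -b-> p2 -a-> p2 -a-> p2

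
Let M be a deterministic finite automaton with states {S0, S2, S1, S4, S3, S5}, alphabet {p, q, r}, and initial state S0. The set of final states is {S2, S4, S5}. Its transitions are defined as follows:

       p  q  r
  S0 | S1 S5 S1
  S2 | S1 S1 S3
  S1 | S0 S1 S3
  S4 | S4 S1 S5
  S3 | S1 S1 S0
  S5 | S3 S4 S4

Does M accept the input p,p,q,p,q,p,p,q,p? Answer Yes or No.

No

S0 → S1 → S0 → S5 → S3 → S1 → S0 → S1 → S1 → S0
End state S0 is not accepting.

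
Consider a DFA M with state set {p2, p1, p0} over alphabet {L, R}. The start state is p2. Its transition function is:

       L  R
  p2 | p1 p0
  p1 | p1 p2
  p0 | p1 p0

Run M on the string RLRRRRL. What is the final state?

start at p2
read 'R': p2 → p0
read 'L': p0 → p1
read 'R': p1 → p2
read 'R': p2 → p0
read 'R': p0 → p0
read 'R': p0 → p0
read 'L': p0 → p1

p1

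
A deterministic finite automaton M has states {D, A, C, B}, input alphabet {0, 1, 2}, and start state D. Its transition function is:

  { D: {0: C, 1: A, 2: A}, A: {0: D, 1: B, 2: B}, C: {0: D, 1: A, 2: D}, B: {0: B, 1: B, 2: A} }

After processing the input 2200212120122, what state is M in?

A

Trace: D -2-> A -2-> B -0-> B -0-> B -2-> A -1-> B -2-> A -1-> B -2-> A -0-> D -1-> A -2-> B -2-> A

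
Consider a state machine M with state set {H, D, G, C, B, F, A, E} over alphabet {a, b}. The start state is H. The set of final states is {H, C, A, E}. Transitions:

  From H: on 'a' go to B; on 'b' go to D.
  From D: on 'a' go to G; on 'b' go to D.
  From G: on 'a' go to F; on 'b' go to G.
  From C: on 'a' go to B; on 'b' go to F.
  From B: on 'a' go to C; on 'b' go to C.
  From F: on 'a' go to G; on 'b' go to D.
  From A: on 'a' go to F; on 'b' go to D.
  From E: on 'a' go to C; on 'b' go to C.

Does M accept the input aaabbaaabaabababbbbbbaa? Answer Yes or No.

H → B → C → B → C → F → G → F → G → G → F → G → G → F → D → G → G → G → G → G → G → G → F → G
End state G is not accepting.

No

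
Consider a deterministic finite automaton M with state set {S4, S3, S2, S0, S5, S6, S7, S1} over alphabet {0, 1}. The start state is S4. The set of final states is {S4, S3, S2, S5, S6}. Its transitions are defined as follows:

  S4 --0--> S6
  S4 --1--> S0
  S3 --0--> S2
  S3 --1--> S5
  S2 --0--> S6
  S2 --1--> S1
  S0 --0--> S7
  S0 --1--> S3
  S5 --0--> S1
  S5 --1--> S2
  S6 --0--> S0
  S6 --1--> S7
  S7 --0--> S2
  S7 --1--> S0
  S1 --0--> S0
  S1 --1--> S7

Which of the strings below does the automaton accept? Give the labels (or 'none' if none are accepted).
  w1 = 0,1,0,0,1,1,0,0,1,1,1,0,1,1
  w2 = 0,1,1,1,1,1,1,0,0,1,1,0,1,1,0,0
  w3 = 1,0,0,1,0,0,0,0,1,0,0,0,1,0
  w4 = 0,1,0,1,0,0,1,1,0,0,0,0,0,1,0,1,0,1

w1: S4 → S6 → S7 → S2 → S6 → S7 → S0 → S7 → S2 → S1 → S7 → S0 → S7 → S0 → S3  → end S3, accepted
w2: S4 → S6 → S7 → S0 → S3 → S5 → S2 → S1 → S0 → S7 → S0 → S3 → S2 → S1 → S7 → S2 → S6  → end S6, accepted
w3: S4 → S0 → S7 → S2 → S1 → S0 → S7 → S2 → S6 → S7 → S2 → S6 → S0 → S3 → S2  → end S2, accepted
w4: S4 → S6 → S7 → S2 → S1 → S0 → S7 → S0 → S3 → S2 → S6 → S0 → S7 → S2 → S1 → S0 → S3 → S2 → S1  → end S1, rejected

w1, w2, w3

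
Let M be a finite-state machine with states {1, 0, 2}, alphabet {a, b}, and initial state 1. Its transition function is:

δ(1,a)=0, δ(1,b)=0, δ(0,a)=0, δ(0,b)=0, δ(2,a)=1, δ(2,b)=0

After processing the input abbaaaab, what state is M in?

start at 1
read 'a': 1 → 0
read 'b': 0 → 0
read 'b': 0 → 0
read 'a': 0 → 0
read 'a': 0 → 0
read 'a': 0 → 0
read 'a': 0 → 0
read 'b': 0 → 0

0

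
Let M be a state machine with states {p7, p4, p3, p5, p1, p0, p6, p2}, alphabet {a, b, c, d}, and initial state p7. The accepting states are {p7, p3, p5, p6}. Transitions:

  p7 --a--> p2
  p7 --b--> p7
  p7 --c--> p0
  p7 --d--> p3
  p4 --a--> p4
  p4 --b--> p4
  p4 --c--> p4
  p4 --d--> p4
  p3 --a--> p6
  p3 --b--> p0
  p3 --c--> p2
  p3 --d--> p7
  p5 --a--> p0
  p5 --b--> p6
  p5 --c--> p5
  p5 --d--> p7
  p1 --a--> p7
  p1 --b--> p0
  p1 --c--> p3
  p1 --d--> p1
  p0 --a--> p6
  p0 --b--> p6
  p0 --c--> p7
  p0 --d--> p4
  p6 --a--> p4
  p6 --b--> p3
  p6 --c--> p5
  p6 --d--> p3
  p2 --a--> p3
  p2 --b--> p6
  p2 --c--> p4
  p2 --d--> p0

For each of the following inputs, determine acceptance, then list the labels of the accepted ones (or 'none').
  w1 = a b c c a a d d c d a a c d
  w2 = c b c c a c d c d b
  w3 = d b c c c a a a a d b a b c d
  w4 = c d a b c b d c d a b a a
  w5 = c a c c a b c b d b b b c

w2

w1: Trace: p7 -a-> p2 -b-> p6 -c-> p5 -c-> p5 -a-> p0 -a-> p6 -d-> p3 -d-> p7 -c-> p0 -d-> p4 -a-> p4 -a-> p4 -c-> p4 -d-> p4  → end p4, rejected
w2: Trace: p7 -c-> p0 -b-> p6 -c-> p5 -c-> p5 -a-> p0 -c-> p7 -d-> p3 -c-> p2 -d-> p0 -b-> p6  → end p6, accepted
w3: Trace: p7 -d-> p3 -b-> p0 -c-> p7 -c-> p0 -c-> p7 -a-> p2 -a-> p3 -a-> p6 -a-> p4 -d-> p4 -b-> p4 -a-> p4 -b-> p4 -c-> p4 -d-> p4  → end p4, rejected
w4: Trace: p7 -c-> p0 -d-> p4 -a-> p4 -b-> p4 -c-> p4 -b-> p4 -d-> p4 -c-> p4 -d-> p4 -a-> p4 -b-> p4 -a-> p4 -a-> p4  → end p4, rejected
w5: Trace: p7 -c-> p0 -a-> p6 -c-> p5 -c-> p5 -a-> p0 -b-> p6 -c-> p5 -b-> p6 -d-> p3 -b-> p0 -b-> p6 -b-> p3 -c-> p2  → end p2, rejected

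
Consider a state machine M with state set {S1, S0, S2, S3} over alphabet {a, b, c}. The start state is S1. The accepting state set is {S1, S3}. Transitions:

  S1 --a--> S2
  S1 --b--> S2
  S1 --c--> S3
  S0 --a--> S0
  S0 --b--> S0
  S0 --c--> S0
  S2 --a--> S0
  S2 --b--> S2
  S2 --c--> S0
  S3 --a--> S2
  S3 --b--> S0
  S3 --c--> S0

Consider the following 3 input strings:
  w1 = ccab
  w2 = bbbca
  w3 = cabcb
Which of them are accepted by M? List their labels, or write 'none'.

w1: Trace: S1 -c-> S3 -c-> S0 -a-> S0 -b-> S0  → end S0, rejected
w2: Trace: S1 -b-> S2 -b-> S2 -b-> S2 -c-> S0 -a-> S0  → end S0, rejected
w3: Trace: S1 -c-> S3 -a-> S2 -b-> S2 -c-> S0 -b-> S0  → end S0, rejected

none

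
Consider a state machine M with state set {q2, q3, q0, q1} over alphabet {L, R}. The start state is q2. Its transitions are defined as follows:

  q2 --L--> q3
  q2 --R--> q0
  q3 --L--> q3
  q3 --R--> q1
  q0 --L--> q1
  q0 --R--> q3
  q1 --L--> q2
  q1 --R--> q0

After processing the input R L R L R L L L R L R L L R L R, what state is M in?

q0

start at q2
read 'R': q2 → q0
read 'L': q0 → q1
read 'R': q1 → q0
read 'L': q0 → q1
read 'R': q1 → q0
read 'L': q0 → q1
read 'L': q1 → q2
read 'L': q2 → q3
read 'R': q3 → q1
read 'L': q1 → q2
read 'R': q2 → q0
read 'L': q0 → q1
read 'L': q1 → q2
read 'R': q2 → q0
read 'L': q0 → q1
read 'R': q1 → q0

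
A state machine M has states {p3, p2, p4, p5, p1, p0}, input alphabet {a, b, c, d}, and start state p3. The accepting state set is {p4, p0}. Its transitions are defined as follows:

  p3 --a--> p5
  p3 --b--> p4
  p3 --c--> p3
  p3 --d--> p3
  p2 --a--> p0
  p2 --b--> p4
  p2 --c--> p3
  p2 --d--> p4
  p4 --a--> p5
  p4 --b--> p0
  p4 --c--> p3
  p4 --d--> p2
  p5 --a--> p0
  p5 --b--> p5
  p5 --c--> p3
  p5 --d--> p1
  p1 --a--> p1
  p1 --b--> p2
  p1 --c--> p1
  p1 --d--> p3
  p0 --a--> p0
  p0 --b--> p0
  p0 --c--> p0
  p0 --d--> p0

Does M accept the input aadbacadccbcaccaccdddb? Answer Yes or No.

Yes

start at p3
read 'a': p3 → p5
read 'a': p5 → p0
read 'd': p0 → p0
read 'b': p0 → p0
read 'a': p0 → p0
read 'c': p0 → p0
read 'a': p0 → p0
read 'd': p0 → p0
read 'c': p0 → p0
read 'c': p0 → p0
read 'b': p0 → p0
read 'c': p0 → p0
read 'a': p0 → p0
read 'c': p0 → p0
read 'c': p0 → p0
read 'a': p0 → p0
read 'c': p0 → p0
read 'c': p0 → p0
read 'd': p0 → p0
read 'd': p0 → p0
read 'd': p0 → p0
read 'b': p0 → p0
End state p0 is accepting.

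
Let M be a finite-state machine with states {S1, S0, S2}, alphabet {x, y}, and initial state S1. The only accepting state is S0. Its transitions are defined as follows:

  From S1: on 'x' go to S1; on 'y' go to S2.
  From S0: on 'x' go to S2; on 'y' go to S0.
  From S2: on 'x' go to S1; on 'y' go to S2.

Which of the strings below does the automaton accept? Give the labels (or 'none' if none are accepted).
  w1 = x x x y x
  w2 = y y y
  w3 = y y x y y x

none

w1: Trace: S1 -x-> S1 -x-> S1 -x-> S1 -y-> S2 -x-> S1  → end S1, rejected
w2: Trace: S1 -y-> S2 -y-> S2 -y-> S2  → end S2, rejected
w3: Trace: S1 -y-> S2 -y-> S2 -x-> S1 -y-> S2 -y-> S2 -x-> S1  → end S1, rejected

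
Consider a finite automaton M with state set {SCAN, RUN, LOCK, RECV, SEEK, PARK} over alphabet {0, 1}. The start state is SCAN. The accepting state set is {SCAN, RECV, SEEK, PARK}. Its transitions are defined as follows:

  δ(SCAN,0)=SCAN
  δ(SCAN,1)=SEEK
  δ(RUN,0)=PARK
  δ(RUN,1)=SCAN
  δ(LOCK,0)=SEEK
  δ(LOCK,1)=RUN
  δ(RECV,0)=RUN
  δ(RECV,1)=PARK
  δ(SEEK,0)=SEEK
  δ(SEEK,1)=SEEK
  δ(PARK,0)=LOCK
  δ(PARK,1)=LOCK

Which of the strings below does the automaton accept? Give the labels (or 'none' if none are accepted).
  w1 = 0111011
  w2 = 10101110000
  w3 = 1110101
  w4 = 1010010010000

w1: SCAN → SCAN → SEEK → SEEK → SEEK → SEEK → SEEK → SEEK  → end SEEK, accepted
w2: SCAN → SEEK → SEEK → SEEK → SEEK → SEEK → SEEK → SEEK → SEEK → SEEK → SEEK → SEEK  → end SEEK, accepted
w3: SCAN → SEEK → SEEK → SEEK → SEEK → SEEK → SEEK → SEEK  → end SEEK, accepted
w4: SCAN → SEEK → SEEK → SEEK → SEEK → SEEK → SEEK → SEEK → SEEK → SEEK → SEEK → SEEK → SEEK → SEEK  → end SEEK, accepted

w1, w2, w3, w4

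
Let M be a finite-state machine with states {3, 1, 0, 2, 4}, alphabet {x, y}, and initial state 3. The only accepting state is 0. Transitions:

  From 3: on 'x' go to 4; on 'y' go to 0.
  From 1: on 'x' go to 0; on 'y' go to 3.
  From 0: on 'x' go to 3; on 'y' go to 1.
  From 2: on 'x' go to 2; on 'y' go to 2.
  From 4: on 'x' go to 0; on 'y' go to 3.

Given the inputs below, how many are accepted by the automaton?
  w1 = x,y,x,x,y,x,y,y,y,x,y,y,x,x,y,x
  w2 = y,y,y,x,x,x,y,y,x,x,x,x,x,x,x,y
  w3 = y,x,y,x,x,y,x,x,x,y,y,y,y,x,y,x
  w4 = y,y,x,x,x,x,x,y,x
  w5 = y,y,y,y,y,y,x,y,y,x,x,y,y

w1: Trace: 3 -x-> 4 -y-> 3 -x-> 4 -x-> 0 -y-> 1 -x-> 0 -y-> 1 -y-> 3 -y-> 0 -x-> 3 -y-> 0 -y-> 1 -x-> 0 -x-> 3 -y-> 0 -x-> 3  → end 3, rejected
w2: Trace: 3 -y-> 0 -y-> 1 -y-> 3 -x-> 4 -x-> 0 -x-> 3 -y-> 0 -y-> 1 -x-> 0 -x-> 3 -x-> 4 -x-> 0 -x-> 3 -x-> 4 -x-> 0 -y-> 1  → end 1, rejected
w3: Trace: 3 -y-> 0 -x-> 3 -y-> 0 -x-> 3 -x-> 4 -y-> 3 -x-> 4 -x-> 0 -x-> 3 -y-> 0 -y-> 1 -y-> 3 -y-> 0 -x-> 3 -y-> 0 -x-> 3  → end 3, rejected
w4: Trace: 3 -y-> 0 -y-> 1 -x-> 0 -x-> 3 -x-> 4 -x-> 0 -x-> 3 -y-> 0 -x-> 3  → end 3, rejected
w5: Trace: 3 -y-> 0 -y-> 1 -y-> 3 -y-> 0 -y-> 1 -y-> 3 -x-> 4 -y-> 3 -y-> 0 -x-> 3 -x-> 4 -y-> 3 -y-> 0  → end 0, accepted

1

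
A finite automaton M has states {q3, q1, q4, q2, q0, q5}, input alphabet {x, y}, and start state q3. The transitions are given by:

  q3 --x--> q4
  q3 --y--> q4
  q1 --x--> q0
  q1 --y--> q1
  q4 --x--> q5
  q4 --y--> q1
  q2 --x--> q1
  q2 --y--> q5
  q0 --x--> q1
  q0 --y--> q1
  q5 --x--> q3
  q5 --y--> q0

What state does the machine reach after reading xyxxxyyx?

q3 → q4 → q1 → q0 → q1 → q0 → q1 → q1 → q0

q0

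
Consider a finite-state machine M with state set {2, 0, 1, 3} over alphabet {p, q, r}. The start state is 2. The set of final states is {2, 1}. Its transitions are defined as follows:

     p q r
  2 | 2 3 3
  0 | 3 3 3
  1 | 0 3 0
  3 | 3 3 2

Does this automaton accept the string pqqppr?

Yes

2 → 2 → 3 → 3 → 3 → 3 → 2
End state 2 is accepting.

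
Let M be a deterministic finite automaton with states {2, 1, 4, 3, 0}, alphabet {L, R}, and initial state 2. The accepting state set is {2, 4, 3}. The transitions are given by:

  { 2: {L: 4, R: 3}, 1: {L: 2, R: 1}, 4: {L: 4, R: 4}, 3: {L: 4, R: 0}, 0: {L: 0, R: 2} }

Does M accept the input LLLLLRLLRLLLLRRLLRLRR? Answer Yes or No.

Yes

Trace: 2 -L-> 4 -L-> 4 -L-> 4 -L-> 4 -L-> 4 -R-> 4 -L-> 4 -L-> 4 -R-> 4 -L-> 4 -L-> 4 -L-> 4 -L-> 4 -R-> 4 -R-> 4 -L-> 4 -L-> 4 -R-> 4 -L-> 4 -R-> 4 -R-> 4
End state 4 is accepting.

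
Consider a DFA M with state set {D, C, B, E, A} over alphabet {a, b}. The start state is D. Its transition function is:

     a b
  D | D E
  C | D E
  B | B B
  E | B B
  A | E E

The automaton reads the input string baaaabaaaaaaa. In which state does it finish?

B

start at D
read 'b': D → E
read 'a': E → B
read 'a': B → B
read 'a': B → B
read 'a': B → B
read 'b': B → B
read 'a': B → B
read 'a': B → B
read 'a': B → B
read 'a': B → B
read 'a': B → B
read 'a': B → B
read 'a': B → B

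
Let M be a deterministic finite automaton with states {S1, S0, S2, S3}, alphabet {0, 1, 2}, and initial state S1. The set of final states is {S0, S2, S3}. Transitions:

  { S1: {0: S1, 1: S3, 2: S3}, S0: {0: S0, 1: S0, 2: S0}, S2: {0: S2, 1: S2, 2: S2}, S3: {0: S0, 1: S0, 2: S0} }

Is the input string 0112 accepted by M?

S1 → S1 → S3 → S0 → S0
End state S0 is accepting.

Yes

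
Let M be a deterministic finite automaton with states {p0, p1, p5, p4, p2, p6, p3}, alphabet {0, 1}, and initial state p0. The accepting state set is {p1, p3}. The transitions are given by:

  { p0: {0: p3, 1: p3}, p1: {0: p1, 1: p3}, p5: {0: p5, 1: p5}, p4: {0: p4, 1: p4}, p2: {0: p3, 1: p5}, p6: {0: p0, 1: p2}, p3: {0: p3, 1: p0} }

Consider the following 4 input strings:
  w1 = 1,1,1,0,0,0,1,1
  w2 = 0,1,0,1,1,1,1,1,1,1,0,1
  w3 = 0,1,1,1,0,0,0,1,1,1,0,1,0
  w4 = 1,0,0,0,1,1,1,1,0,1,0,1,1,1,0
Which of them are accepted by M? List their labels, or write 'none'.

w1, w3, w4

w1:
  start at p0
  read '1': p0 → p3
  read '1': p3 → p0
  read '1': p0 → p3
  read '0': p3 → p3
  read '0': p3 → p3
  read '0': p3 → p3
  read '1': p3 → p0
  read '1': p0 → p3
  end p3, accepted
w2:
  start at p0
  read '0': p0 → p3
  read '1': p3 → p0
  read '0': p0 → p3
  read '1': p3 → p0
  read '1': p0 → p3
  read '1': p3 → p0
  read '1': p0 → p3
  read '1': p3 → p0
  read '1': p0 → p3
  read '1': p3 → p0
  read '0': p0 → p3
  read '1': p3 → p0
  end p0, rejected
w3:
  start at p0
  read '0': p0 → p3
  read '1': p3 → p0
  read '1': p0 → p3
  read '1': p3 → p0
  read '0': p0 → p3
  read '0': p3 → p3
  read '0': p3 → p3
  read '1': p3 → p0
  read '1': p0 → p3
  read '1': p3 → p0
  read '0': p0 → p3
  read '1': p3 → p0
  read '0': p0 → p3
  end p3, accepted
w4:
  start at p0
  read '1': p0 → p3
  read '0': p3 → p3
  read '0': p3 → p3
  read '0': p3 → p3
  read '1': p3 → p0
  read '1': p0 → p3
  read '1': p3 → p0
  read '1': p0 → p3
  read '0': p3 → p3
  read '1': p3 → p0
  read '0': p0 → p3
  read '1': p3 → p0
  read '1': p0 → p3
  read '1': p3 → p0
  read '0': p0 → p3
  end p3, accepted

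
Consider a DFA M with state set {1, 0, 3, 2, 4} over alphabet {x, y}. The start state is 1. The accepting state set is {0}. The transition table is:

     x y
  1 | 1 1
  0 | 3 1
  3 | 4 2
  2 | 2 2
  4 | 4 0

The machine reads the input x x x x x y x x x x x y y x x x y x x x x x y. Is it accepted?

No

start at 1
read 'x': 1 → 1
read 'x': 1 → 1
read 'x': 1 → 1
read 'x': 1 → 1
read 'x': 1 → 1
read 'y': 1 → 1
read 'x': 1 → 1
read 'x': 1 → 1
read 'x': 1 → 1
read 'x': 1 → 1
read 'x': 1 → 1
read 'y': 1 → 1
read 'y': 1 → 1
read 'x': 1 → 1
read 'x': 1 → 1
read 'x': 1 → 1
read 'y': 1 → 1
read 'x': 1 → 1
read 'x': 1 → 1
read 'x': 1 → 1
read 'x': 1 → 1
read 'x': 1 → 1
read 'y': 1 → 1
End state 1 is not accepting.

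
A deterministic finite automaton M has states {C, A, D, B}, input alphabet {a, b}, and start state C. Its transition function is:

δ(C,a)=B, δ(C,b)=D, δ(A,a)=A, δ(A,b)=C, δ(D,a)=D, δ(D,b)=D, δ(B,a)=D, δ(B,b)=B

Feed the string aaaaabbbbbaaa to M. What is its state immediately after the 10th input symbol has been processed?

D

C → B → D → D → D → D → D → D → D → D → D
After 10 symbols: D.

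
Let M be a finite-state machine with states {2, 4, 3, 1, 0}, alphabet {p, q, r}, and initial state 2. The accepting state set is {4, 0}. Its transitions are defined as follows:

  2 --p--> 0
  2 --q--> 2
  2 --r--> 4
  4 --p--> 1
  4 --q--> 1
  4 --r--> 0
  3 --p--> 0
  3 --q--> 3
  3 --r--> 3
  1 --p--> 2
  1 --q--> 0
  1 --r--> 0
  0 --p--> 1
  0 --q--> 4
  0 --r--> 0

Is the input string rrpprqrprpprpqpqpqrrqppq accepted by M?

Trace: 2 -r-> 4 -r-> 0 -p-> 1 -p-> 2 -r-> 4 -q-> 1 -r-> 0 -p-> 1 -r-> 0 -p-> 1 -p-> 2 -r-> 4 -p-> 1 -q-> 0 -p-> 1 -q-> 0 -p-> 1 -q-> 0 -r-> 0 -r-> 0 -q-> 4 -p-> 1 -p-> 2 -q-> 2
End state 2 is not accepting.

No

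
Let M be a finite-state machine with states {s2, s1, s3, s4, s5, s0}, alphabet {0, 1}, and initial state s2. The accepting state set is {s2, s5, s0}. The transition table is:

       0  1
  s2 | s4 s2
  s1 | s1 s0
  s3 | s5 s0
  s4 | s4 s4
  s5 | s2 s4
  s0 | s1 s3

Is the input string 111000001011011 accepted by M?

start at s2
read '1': s2 → s2
read '1': s2 → s2
read '1': s2 → s2
read '0': s2 → s4
read '0': s4 → s4
read '0': s4 → s4
read '0': s4 → s4
read '0': s4 → s4
read '1': s4 → s4
read '0': s4 → s4
read '1': s4 → s4
read '1': s4 → s4
read '0': s4 → s4
read '1': s4 → s4
read '1': s4 → s4
End state s4 is not accepting.

No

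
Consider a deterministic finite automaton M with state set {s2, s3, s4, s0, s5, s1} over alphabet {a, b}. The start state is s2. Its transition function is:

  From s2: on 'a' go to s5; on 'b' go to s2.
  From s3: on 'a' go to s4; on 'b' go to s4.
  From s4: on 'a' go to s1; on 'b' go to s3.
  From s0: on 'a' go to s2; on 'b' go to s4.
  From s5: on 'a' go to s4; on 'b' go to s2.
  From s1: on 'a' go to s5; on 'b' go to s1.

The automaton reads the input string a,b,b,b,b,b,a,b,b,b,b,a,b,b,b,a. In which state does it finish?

s5

start at s2
read 'a': s2 → s5
read 'b': s5 → s2
read 'b': s2 → s2
read 'b': s2 → s2
read 'b': s2 → s2
read 'b': s2 → s2
read 'a': s2 → s5
read 'b': s5 → s2
read 'b': s2 → s2
read 'b': s2 → s2
read 'b': s2 → s2
read 'a': s2 → s5
read 'b': s5 → s2
read 'b': s2 → s2
read 'b': s2 → s2
read 'a': s2 → s5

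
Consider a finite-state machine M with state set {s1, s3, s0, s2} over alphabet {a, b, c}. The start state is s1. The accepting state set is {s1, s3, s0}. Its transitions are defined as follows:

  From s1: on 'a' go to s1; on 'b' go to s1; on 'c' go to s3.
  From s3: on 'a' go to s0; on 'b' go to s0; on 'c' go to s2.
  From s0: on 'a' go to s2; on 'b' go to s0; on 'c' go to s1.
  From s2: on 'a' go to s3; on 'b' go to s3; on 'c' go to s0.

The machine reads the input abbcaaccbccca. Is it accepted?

No

start at s1
read 'a': s1 → s1
read 'b': s1 → s1
read 'b': s1 → s1
read 'c': s1 → s3
read 'a': s3 → s0
read 'a': s0 → s2
read 'c': s2 → s0
read 'c': s0 → s1
read 'b': s1 → s1
read 'c': s1 → s3
read 'c': s3 → s2
read 'c': s2 → s0
read 'a': s0 → s2
End state s2 is not accepting.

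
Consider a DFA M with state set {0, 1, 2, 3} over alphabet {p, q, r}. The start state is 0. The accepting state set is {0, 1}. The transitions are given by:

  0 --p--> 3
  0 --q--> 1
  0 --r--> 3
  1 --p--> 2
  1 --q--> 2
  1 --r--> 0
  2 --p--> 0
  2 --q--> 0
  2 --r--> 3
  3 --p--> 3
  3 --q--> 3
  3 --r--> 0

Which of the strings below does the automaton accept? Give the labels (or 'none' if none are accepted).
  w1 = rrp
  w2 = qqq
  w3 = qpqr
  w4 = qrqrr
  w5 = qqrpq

w1:
  start at 0
  read 'r': 0 → 3
  read 'r': 3 → 0
  read 'p': 0 → 3
  end 3, rejected
w2:
  start at 0
  read 'q': 0 → 1
  read 'q': 1 → 2
  read 'q': 2 → 0
  end 0, accepted
w3:
  start at 0
  read 'q': 0 → 1
  read 'p': 1 → 2
  read 'q': 2 → 0
  read 'r': 0 → 3
  end 3, rejected
w4:
  start at 0
  read 'q': 0 → 1
  read 'r': 1 → 0
  read 'q': 0 → 1
  read 'r': 1 → 0
  read 'r': 0 → 3
  end 3, rejected
w5:
  start at 0
  read 'q': 0 → 1
  read 'q': 1 → 2
  read 'r': 2 → 3
  read 'p': 3 → 3
  read 'q': 3 → 3
  end 3, rejected

w2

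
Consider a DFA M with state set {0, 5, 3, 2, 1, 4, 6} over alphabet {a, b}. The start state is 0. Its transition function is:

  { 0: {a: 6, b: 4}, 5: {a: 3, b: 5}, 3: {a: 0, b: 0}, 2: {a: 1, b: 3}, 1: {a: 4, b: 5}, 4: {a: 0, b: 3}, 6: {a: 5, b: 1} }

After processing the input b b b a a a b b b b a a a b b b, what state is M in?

start at 0
read 'b': 0 → 4
read 'b': 4 → 3
read 'b': 3 → 0
read 'a': 0 → 6
read 'a': 6 → 5
read 'a': 5 → 3
read 'b': 3 → 0
read 'b': 0 → 4
read 'b': 4 → 3
read 'b': 3 → 0
read 'a': 0 → 6
read 'a': 6 → 5
read 'a': 5 → 3
read 'b': 3 → 0
read 'b': 0 → 4
read 'b': 4 → 3

3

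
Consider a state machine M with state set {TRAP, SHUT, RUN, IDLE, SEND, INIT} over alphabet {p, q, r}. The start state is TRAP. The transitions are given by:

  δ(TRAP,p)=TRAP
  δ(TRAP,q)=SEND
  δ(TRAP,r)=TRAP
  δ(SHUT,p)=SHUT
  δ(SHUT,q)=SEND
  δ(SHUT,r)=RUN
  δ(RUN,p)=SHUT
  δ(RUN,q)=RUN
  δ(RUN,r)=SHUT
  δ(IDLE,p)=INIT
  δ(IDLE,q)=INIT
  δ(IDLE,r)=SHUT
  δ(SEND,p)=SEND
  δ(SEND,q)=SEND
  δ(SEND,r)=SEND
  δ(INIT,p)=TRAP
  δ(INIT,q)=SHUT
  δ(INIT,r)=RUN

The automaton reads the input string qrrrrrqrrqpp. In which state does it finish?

TRAP → SEND → SEND → SEND → SEND → SEND → SEND → SEND → SEND → SEND → SEND → SEND → SEND

SEND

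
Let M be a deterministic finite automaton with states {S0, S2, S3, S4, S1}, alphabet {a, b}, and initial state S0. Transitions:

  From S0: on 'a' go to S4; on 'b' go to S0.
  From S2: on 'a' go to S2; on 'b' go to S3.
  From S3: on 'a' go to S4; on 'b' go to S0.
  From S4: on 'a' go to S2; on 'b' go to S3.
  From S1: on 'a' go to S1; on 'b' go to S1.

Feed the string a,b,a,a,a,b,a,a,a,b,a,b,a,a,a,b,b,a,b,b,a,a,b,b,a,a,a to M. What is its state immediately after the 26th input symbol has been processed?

Trace: S0 -a-> S4 -b-> S3 -a-> S4 -a-> S2 -a-> S2 -b-> S3 -a-> S4 -a-> S2 -a-> S2 -b-> S3 -a-> S4 -b-> S3 -a-> S4 -a-> S2 -a-> S2 -b-> S3 -b-> S0 -a-> S4 -b-> S3 -b-> S0 -a-> S4 -a-> S2 -b-> S3 -b-> S0 -a-> S4 -a-> S2
After 26 symbols: S2.

S2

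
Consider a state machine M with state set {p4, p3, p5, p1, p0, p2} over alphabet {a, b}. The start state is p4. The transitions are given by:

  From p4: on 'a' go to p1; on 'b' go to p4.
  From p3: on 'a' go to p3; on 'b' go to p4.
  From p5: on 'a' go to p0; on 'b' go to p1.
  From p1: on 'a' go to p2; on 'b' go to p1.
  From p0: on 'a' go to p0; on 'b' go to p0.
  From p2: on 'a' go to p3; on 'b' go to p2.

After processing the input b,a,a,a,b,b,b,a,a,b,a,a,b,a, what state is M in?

p1

p4 → p4 → p1 → p2 → p3 → p4 → p4 → p4 → p1 → p2 → p2 → p3 → p3 → p4 → p1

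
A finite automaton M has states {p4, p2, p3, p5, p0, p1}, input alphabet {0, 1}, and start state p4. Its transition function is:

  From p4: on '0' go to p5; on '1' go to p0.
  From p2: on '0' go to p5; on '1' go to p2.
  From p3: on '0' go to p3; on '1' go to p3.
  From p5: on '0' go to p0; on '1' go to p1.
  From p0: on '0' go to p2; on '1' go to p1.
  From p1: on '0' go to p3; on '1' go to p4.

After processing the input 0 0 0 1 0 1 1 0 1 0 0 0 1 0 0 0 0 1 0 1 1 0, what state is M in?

p3

Trace: p4 -0-> p5 -0-> p0 -0-> p2 -1-> p2 -0-> p5 -1-> p1 -1-> p4 -0-> p5 -1-> p1 -0-> p3 -0-> p3 -0-> p3 -1-> p3 -0-> p3 -0-> p3 -0-> p3 -0-> p3 -1-> p3 -0-> p3 -1-> p3 -1-> p3 -0-> p3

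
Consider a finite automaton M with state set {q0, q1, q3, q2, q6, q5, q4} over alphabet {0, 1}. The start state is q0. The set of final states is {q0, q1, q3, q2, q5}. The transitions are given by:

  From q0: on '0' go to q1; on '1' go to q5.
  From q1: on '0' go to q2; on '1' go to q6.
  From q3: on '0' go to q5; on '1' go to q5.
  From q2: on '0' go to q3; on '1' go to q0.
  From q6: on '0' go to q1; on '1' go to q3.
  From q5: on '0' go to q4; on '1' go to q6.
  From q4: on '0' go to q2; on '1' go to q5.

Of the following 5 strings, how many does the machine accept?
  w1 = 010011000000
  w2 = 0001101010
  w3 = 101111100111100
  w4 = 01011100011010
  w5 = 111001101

w1: Trace: q0 -0-> q1 -1-> q6 -0-> q1 -0-> q2 -1-> q0 -1-> q5 -0-> q4 -0-> q2 -0-> q3 -0-> q5 -0-> q4 -0-> q2  → end q2, accepted
w2: Trace: q0 -0-> q1 -0-> q2 -0-> q3 -1-> q5 -1-> q6 -0-> q1 -1-> q6 -0-> q1 -1-> q6 -0-> q1  → end q1, accepted
w3: Trace: q0 -1-> q5 -0-> q4 -1-> q5 -1-> q6 -1-> q3 -1-> q5 -1-> q6 -0-> q1 -0-> q2 -1-> q0 -1-> q5 -1-> q6 -1-> q3 -0-> q5 -0-> q4  → end q4, rejected
w4: Trace: q0 -0-> q1 -1-> q6 -0-> q1 -1-> q6 -1-> q3 -1-> q5 -0-> q4 -0-> q2 -0-> q3 -1-> q5 -1-> q6 -0-> q1 -1-> q6 -0-> q1  → end q1, accepted
w5: Trace: q0 -1-> q5 -1-> q6 -1-> q3 -0-> q5 -0-> q4 -1-> q5 -1-> q6 -0-> q1 -1-> q6  → end q6, rejected

3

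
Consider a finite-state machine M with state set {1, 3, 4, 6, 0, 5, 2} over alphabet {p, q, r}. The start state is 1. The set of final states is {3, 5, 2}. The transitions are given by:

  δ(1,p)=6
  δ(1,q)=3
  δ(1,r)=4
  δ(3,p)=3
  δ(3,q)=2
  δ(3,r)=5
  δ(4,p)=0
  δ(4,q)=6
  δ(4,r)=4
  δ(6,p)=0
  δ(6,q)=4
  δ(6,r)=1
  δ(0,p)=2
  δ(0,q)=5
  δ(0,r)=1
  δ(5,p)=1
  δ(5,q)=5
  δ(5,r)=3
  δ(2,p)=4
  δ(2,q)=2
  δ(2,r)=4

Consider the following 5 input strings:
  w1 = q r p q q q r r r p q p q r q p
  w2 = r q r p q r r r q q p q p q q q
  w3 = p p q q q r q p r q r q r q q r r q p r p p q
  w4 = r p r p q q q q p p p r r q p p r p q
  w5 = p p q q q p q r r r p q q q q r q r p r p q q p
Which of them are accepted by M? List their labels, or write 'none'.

w1:
  start at 1
  read 'q': 1 → 3
  read 'r': 3 → 5
  read 'p': 5 → 1
  read 'q': 1 → 3
  read 'q': 3 → 2
  read 'q': 2 → 2
  read 'r': 2 → 4
  read 'r': 4 → 4
  read 'r': 4 → 4
  read 'p': 4 → 0
  read 'q': 0 → 5
  read 'p': 5 → 1
  read 'q': 1 → 3
  read 'r': 3 → 5
  read 'q': 5 → 5
  read 'p': 5 → 1
  end 1, rejected
w2:
  start at 1
  read 'r': 1 → 4
  read 'q': 4 → 6
  read 'r': 6 → 1
  read 'p': 1 → 6
  read 'q': 6 → 4
  read 'r': 4 → 4
  read 'r': 4 → 4
  read 'r': 4 → 4
  read 'q': 4 → 6
  read 'q': 6 → 4
  read 'p': 4 → 0
  read 'q': 0 → 5
  read 'p': 5 → 1
  read 'q': 1 → 3
  read 'q': 3 → 2
  read 'q': 2 → 2
  end 2, accepted
w3:
  start at 1
  read 'p': 1 → 6
  read 'p': 6 → 0
  read 'q': 0 → 5
  read 'q': 5 → 5
  read 'q': 5 → 5
  read 'r': 5 → 3
  read 'q': 3 → 2
  read 'p': 2 → 4
  read 'r': 4 → 4
  read 'q': 4 → 6
  read 'r': 6 → 1
  read 'q': 1 → 3
  read 'r': 3 → 5
  read 'q': 5 → 5
  read 'q': 5 → 5
  read 'r': 5 → 3
  read 'r': 3 → 5
  read 'q': 5 → 5
  read 'p': 5 → 1
  read 'r': 1 → 4
  read 'p': 4 → 0
  read 'p': 0 → 2
  read 'q': 2 → 2
  end 2, accepted
w4:
  start at 1
  read 'r': 1 → 4
  read 'p': 4 → 0
  read 'r': 0 → 1
  read 'p': 1 → 6
  read 'q': 6 → 4
  read 'q': 4 → 6
  read 'q': 6 → 4
  read 'q': 4 → 6
  read 'p': 6 → 0
  read 'p': 0 → 2
  read 'p': 2 → 4
  read 'r': 4 → 4
  read 'r': 4 → 4
  read 'q': 4 → 6
  read 'p': 6 → 0
  read 'p': 0 → 2
  read 'r': 2 → 4
  read 'p': 4 → 0
  read 'q': 0 → 5
  end 5, accepted
w5:
  start at 1
  read 'p': 1 → 6
  read 'p': 6 → 0
  read 'q': 0 → 5
  read 'q': 5 → 5
  read 'q': 5 → 5
  read 'p': 5 → 1
  read 'q': 1 → 3
  read 'r': 3 → 5
  read 'r': 5 → 3
  read 'r': 3 → 5
  read 'p': 5 → 1
  read 'q': 1 → 3
  read 'q': 3 → 2
  read 'q': 2 → 2
  read 'q': 2 → 2
  read 'r': 2 → 4
  read 'q': 4 → 6
  read 'r': 6 → 1
  read 'p': 1 → 6
  read 'r': 6 → 1
  read 'p': 1 → 6
  read 'q': 6 → 4
  read 'q': 4 → 6
  read 'p': 6 → 0
  end 0, rejected

w2, w3, w4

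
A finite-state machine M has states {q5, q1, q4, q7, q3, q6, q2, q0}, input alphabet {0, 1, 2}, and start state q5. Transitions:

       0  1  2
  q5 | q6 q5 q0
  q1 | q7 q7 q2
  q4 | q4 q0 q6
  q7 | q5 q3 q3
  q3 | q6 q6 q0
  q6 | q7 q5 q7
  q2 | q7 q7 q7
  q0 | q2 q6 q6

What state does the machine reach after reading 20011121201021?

start at q5
read '2': q5 → q0
read '0': q0 → q2
read '0': q2 → q7
read '1': q7 → q3
read '1': q3 → q6
read '1': q6 → q5
read '2': q5 → q0
read '1': q0 → q6
read '2': q6 → q7
read '0': q7 → q5
read '1': q5 → q5
read '0': q5 → q6
read '2': q6 → q7
read '1': q7 → q3

q3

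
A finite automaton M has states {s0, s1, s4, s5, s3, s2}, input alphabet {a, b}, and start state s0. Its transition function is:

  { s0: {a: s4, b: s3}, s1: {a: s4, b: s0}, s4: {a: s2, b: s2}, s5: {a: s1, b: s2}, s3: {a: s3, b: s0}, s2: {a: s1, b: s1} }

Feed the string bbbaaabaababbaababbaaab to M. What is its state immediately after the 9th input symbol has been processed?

s0 → s3 → s0 → s3 → s3 → s3 → s3 → s0 → s4 → s2
After 9 symbols: s2.

s2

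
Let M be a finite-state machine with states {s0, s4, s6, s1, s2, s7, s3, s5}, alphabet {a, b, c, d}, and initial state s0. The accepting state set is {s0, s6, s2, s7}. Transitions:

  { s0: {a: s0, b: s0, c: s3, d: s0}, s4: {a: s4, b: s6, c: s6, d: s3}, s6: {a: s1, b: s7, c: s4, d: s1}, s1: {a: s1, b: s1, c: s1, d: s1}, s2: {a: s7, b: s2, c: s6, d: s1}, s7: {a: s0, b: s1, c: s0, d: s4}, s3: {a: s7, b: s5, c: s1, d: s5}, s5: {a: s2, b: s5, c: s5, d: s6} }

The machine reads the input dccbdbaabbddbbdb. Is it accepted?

No

s0 → s0 → s3 → s1 → s1 → s1 → s1 → s1 → s1 → s1 → s1 → s1 → s1 → s1 → s1 → s1 → s1
End state s1 is not accepting.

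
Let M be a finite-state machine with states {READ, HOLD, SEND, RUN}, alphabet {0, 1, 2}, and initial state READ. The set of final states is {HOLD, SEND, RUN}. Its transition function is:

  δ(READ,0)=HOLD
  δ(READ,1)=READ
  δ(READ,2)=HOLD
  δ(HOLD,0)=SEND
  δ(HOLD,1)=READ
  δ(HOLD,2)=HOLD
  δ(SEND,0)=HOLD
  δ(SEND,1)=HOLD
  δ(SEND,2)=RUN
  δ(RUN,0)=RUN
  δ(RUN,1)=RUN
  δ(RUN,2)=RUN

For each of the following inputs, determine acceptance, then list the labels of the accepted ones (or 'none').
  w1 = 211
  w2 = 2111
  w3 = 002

w1: READ → HOLD → READ → READ  → end READ, rejected
w2: READ → HOLD → READ → READ → READ  → end READ, rejected
w3: READ → HOLD → SEND → RUN  → end RUN, accepted

w3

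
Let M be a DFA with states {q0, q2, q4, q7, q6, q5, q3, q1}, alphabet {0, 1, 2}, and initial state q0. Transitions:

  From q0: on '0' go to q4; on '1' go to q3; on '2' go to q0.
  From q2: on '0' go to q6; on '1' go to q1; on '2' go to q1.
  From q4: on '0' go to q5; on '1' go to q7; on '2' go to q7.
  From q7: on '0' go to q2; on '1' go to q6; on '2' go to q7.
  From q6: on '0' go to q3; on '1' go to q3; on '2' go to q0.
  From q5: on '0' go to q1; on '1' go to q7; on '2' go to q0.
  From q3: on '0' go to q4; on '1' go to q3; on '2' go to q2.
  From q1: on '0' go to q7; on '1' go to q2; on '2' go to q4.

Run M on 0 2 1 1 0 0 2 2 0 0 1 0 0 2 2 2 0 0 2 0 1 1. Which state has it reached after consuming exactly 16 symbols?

start at q0
read '0': q0 → q4
read '2': q4 → q7
read '1': q7 → q6
read '1': q6 → q3
read '0': q3 → q4
read '0': q4 → q5
read '2': q5 → q0
read '2': q0 → q0
read '0': q0 → q4
read '0': q4 → q5
read '1': q5 → q7
read '0': q7 → q2
read '0': q2 → q6
read '2': q6 → q0
read '2': q0 → q0
read '2': q0 → q0
After 16 symbols: q0.

q0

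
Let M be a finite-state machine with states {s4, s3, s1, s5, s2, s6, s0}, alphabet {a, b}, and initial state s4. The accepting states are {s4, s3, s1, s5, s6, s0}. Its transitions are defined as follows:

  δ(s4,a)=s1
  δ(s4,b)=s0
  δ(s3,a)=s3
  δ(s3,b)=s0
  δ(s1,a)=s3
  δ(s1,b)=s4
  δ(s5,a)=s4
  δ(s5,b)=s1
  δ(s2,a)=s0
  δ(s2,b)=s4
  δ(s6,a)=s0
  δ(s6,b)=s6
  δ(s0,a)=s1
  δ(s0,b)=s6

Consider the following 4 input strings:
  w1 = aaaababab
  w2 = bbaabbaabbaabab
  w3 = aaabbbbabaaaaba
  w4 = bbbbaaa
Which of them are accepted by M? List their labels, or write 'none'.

w1: s4 → s1 → s3 → s3 → s3 → s0 → s1 → s4 → s1 → s4  → end s4, accepted
w2: s4 → s0 → s6 → s0 → s1 → s4 → s0 → s1 → s3 → s0 → s6 → s0 → s1 → s4 → s1 → s4  → end s4, accepted
w3: s4 → s1 → s3 → s3 → s0 → s6 → s6 → s6 → s0 → s6 → s0 → s1 → s3 → s3 → s0 → s1  → end s1, accepted
w4: s4 → s0 → s6 → s6 → s6 → s0 → s1 → s3  → end s3, accepted

w1, w2, w3, w4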